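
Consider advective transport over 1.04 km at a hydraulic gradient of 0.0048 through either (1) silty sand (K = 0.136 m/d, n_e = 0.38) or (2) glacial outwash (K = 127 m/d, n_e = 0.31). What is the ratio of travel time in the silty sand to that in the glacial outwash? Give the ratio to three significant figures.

Unit 1 (silty sand): v = 0.136×0.0048/0.38 = 0.001718 m/d, t = 1040/0.001718 = 605400 d
Unit 2 (glacial outwash): v = 127×0.0048/0.31 = 1.966 m/d, t = 1040/1.966 = 528.9 d
t(silty sand) / t(glacial outwash) = 605400/528.9 = 1140

1140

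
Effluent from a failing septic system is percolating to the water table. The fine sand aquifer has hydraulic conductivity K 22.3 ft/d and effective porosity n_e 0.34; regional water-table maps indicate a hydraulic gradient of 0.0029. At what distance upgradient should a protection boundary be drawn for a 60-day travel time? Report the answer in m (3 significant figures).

3.48 m

K = 22.3 ft/d × 0.3048 = 6.797 m/d
Darcy flux q = K·i = 6.797 × 0.0029 = 0.01971 m/d
Seepage velocity v = q / n = 0.01971 / 0.34 = 0.05797 m/d
L = v × T = 0.05797 × 60 = 3.478 m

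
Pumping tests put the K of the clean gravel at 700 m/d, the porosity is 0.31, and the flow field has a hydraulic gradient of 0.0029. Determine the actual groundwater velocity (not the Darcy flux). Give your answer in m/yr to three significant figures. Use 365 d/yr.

2390 m/yr

Specific discharge q = 700 × 0.0029 = 2.030 m/d
v_s = q/n_e = 2.030/0.31 = 6.548 m/d
   = 6.548 × 365 = 2390 m/yr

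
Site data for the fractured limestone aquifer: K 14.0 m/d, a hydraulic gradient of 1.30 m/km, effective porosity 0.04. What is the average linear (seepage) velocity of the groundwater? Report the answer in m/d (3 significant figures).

Darcy flux q = K·i = 14.0 × 0.0013 = 0.01820 m/d
Average linear velocity = 0.01820 / 0.04 = 0.4550 m/d

0.455 m/d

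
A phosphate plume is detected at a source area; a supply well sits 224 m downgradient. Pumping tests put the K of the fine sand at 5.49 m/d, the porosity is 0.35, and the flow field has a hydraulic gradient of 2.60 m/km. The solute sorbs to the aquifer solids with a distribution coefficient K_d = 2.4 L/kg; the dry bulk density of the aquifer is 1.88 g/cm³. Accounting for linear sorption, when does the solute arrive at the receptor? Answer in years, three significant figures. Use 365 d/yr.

Darcy flux q = K·i = 5.49 × 0.0026 = 0.01427 m/d
Average linear velocity = 0.01427 / 0.35 = 0.04078 m/d
Retardation R = 1 + ρ_b·K_d/n = 1 + 1.88×2.4/0.35 = 13.89
Contaminant velocity v_c = v/R = 0.04078/13.89 = 0.002936 m/d
t = L/v_c = 224/0.002936 = 76300 d
   = 76300/365 = 209 yr

209 years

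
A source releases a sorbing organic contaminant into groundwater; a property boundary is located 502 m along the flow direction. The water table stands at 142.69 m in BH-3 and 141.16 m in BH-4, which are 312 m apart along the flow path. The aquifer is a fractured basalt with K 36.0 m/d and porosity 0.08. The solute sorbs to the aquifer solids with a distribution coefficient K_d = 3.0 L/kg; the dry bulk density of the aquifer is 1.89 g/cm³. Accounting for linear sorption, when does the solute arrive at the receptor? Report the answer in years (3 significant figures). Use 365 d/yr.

44.8 years

Hydraulic gradient i = (142.69 − 141.16) / 312 = 1.53 / 312 = 0.004904
Darcy flux q = K·i = 36.0 × 0.004904 = 0.1765 m/d
Average linear velocity = 0.1765 / 0.08 = 2.207 m/d
Retardation R = 1 + ρ_b·K_d/n = 1 + 1.89×3.0/0.08 = 71.88
Contaminant velocity v_c = v/R = 2.207/71.88 = 0.03070 m/d
t = L/v_c = 502/0.03070 = 16350 d
   = 16350/365 = 44.8 yr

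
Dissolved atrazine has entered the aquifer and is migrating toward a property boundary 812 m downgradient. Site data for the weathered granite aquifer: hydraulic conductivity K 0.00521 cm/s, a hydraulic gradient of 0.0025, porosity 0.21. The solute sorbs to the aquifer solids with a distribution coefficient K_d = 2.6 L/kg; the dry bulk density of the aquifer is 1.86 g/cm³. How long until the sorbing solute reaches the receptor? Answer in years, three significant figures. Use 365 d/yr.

998 years

K = 0.00521 cm/s × 864 = 4.501 m/d
q = Ki = 4.501 × 0.0025 = 0.01125 m/d
v_s = q/n_e = 0.01125/0.21 = 0.05359 m/d
Retardation R = 1 + ρ_b·K_d/n = 1 + 1.86×2.6/0.21 = 24.03
Contaminant velocity v_c = v/R = 0.05359/24.03 = 0.002230 m/d
t = L/v_c = 812/0.002230 = 364100 d
   = 364100/365 = 998 yr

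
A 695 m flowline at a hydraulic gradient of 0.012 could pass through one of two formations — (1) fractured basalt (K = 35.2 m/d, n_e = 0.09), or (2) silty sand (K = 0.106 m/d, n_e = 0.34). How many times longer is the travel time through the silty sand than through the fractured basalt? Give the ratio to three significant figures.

1250

Unit 1 (fractured basalt): v = 35.2×0.012/0.09 = 4.693 m/d, t = 695/4.693 = 148.1 d
Unit 2 (silty sand): v = 0.106×0.012/0.34 = 0.003741 m/d, t = 695/0.003741 = 185800 d
t(silty sand) / t(fractured basalt) = 185800/148.1 = 1250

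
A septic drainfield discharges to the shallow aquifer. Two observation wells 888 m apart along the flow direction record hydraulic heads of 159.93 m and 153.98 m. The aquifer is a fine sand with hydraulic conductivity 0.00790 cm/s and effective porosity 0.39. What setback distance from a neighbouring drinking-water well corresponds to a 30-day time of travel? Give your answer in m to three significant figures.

3.52 m

Hydraulic gradient i = (159.93 − 153.98) / 888 = 5.95 / 888 = 0.006700
K = 0.00790 cm/s × 864 = 6.826 m/d
Darcy flux q = K·i = 6.826 × 0.006700 = 0.04573 m/d
Average linear velocity = 0.04573 / 0.39 = 0.1173 m/d
L = v × T = 0.1173 × 30 = 3.518 m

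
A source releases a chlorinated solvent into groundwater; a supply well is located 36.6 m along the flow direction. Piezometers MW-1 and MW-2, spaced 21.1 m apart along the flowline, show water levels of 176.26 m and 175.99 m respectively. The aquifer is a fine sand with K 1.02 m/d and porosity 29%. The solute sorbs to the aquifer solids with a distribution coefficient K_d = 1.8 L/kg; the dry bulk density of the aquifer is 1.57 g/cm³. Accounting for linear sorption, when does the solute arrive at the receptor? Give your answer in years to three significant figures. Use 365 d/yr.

Hydraulic gradient i = (176.26 − 175.99) / 21.1 = 0.27 / 21.1 = 0.01280
q = Ki = 1.02 × 0.01280 = 0.01305 m/d
v = Ki/n = 1.02·0.01280/0.29 = 0.04501 m/d
Retardation R = 1 + ρ_b·K_d/n = 1 + 1.57×1.8/0.29 = 10.74
Contaminant velocity v_c = v/R = 0.04501/10.74 = 0.004189 m/d
t = L/v_c = 36.6/0.004189 = 8738 d
   = 8738/365 = 23.9 yr

23.9 years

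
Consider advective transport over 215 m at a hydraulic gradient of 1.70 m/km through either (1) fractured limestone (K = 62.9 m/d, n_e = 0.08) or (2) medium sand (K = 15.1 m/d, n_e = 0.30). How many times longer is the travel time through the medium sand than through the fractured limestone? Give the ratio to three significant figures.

15.6

Unit 1 (fractured limestone): v = 62.9×0.0017/0.08 = 1.337 m/d, t = 215/1.337 = 160.9 d
Unit 2 (medium sand): v = 15.1×0.0017/0.30 = 0.08557 m/d, t = 215/0.08557 = 2513 d
t(medium sand) / t(fractured limestone) = 2513/160.9 = 15.6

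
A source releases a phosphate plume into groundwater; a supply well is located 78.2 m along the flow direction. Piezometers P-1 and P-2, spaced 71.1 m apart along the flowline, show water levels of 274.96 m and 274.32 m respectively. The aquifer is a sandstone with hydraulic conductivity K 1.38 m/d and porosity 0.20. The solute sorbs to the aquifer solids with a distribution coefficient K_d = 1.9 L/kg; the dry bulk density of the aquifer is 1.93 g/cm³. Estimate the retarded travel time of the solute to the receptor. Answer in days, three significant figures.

24300 days

Hydraulic gradient i = (274.96 − 274.32) / 71.1 = 0.64 / 71.1 = 0.009001
q = Ki = 1.38 × 0.009001 = 0.01242 m/d
Seepage velocity v = q / n = 0.01242 / 0.20 = 0.06211 m/d
Retardation R = 1 + ρ_b·K_d/n = 1 + 1.93×1.9/0.20 = 19.33
Contaminant velocity v_c = v/R = 0.06211/19.33 = 0.003212 m/d
t = L/v_c = 78.2/0.003212 = 24340 d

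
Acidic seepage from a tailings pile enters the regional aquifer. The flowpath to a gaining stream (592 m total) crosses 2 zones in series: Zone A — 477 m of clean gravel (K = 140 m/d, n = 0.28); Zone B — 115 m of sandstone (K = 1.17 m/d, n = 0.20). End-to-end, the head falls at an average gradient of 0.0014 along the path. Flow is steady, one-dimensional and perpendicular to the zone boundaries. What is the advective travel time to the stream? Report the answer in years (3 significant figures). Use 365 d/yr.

52.6 years

Steady 1-D flow in series ⇒ the Darcy flux q is identical in every zone and the zone head losses add (resistances L/K in series).
Σ(L/K) = 477/140 + 115/1.17 = 3.407 + 98.29 = 101.7 d
K_eq = L_total / Σ(L/K) = 592 / 101.7 = 5.821 m/d
q = K_eq · i = 5.821 × 0.0014 = 0.008150 m/d (same in every zone)
Zone A: v = q/n = 0.008150/0.28 = 0.02911 m/d → t_A = 477/0.02911 = 16390 d
Zone B: v = q/n = 0.008150/0.20 = 0.04075 m/d → t_B = 115/0.04075 = 2822 d
Total t = 16390 + 2822 = 19210 d
   = 19210 / 365 = 52.6 yr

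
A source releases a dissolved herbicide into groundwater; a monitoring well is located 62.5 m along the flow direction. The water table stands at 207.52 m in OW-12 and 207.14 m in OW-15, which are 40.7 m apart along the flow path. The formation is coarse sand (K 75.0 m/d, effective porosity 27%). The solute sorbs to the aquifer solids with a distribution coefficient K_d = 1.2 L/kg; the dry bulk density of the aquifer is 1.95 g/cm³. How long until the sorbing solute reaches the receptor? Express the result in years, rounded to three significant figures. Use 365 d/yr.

0.638 years

Hydraulic gradient i = (207.52 − 207.14) / 40.7 = 0.38 / 40.7 = 0.009337
Darcy flux q = K·i = 75.0 × 0.009337 = 0.7002 m/d
Seepage velocity v = q / n = 0.7002 / 0.27 = 2.594 m/d
Retardation R = 1 + ρ_b·K_d/n = 1 + 1.95×1.2/0.27 = 9.667
Contaminant velocity v_c = v/R = 2.594/9.667 = 0.2683 m/d
t = L/v_c = 62.5/0.2683 = 233.0 d
   = 233.0/365 = 0.638 yr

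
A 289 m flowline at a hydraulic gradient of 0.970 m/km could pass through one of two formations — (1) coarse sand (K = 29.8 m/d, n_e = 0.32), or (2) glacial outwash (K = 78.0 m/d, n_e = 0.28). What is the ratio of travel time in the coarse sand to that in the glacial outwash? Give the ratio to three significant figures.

2.99

Unit 1 (coarse sand): v = 29.8×9.7e-4/0.32 = 0.09033 m/d, t = 289/0.09033 = 3199 d
Unit 2 (glacial outwash): v = 78.0×9.7e-4/0.28 = 0.2702 m/d, t = 289/0.2702 = 1070 d
t(coarse sand) / t(glacial outwash) = 3199/1070 = 2.99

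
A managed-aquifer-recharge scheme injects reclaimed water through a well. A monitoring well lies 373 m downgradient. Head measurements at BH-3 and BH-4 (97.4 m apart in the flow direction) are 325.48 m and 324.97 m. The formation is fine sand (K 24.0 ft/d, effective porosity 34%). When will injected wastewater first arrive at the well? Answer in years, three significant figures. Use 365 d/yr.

9.07 years

Hydraulic gradient i = (325.48 − 324.97) / 97.4 = 0.51 / 97.4 = 0.005236
K = 24.0 ft/d × 0.3048 = 7.315 m/d
Specific discharge q = 7.315 × 0.005236 = 0.03830 m/d
Seepage velocity v = q / n = 0.03830 / 0.34 = 0.1127 m/d
t = L / v = 373 / 0.1127 = 3311 d
   = 3311 / 365 = 9.07 yr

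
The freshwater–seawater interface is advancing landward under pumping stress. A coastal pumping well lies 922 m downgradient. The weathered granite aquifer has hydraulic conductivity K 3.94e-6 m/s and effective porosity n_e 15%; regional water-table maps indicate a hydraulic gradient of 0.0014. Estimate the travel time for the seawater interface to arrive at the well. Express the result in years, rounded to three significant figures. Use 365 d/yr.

K = 3.94e-6 m/s × 86400 s/d = 0.3404 m/d
Specific discharge q = 0.3404 × 0.0014 = 4.766e-4 m/d
Average linear velocity = 4.766e-4 / 0.15 = 0.003177 m/d
t = L / v = 922 / 0.003177 = 290200 d
   = 290200 / 365 = 795 yr

795 years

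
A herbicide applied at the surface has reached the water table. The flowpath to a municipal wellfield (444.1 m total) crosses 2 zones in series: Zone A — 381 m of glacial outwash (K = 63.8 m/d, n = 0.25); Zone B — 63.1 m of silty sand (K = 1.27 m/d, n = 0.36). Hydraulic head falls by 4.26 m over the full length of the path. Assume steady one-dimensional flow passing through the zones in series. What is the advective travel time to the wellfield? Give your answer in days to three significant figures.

Continuity: the same q passes through each zone, so ΔH = q·Σ(L_j/K_j) — the zones act as resistances in series.
Σ(L/K) = 381/63.8 + 63.1/1.27 = 5.972 + 49.69 = 55.66 d
q = ΔH / Σ(L/K) = 4.26 / 55.66 = 0.07654 m/d (same in every zone)
Zone A: v = q/n = 0.07654/0.25 = 0.3062 m/d → t_A = 381/0.3062 = 1244 d
Zone B: v = q/n = 0.07654/0.36 = 0.2126 m/d → t_B = 63.1/0.2126 = 296.8 d
Total t = 1244 + 296.8 = 1541 d

1540 days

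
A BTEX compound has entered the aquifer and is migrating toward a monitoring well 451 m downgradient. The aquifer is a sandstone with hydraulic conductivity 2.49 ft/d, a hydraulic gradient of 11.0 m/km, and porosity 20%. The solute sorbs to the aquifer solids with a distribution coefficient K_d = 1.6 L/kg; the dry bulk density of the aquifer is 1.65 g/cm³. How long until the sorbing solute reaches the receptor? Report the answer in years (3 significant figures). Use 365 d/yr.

K = 2.49 ft/d × 0.3048 = 0.7590 m/d
Darcy flux q = K·i = 0.7590 × 0.011 = 0.008348 m/d
Average linear velocity = 0.008348 / 0.20 = 0.04174 m/d
Retardation R = 1 + ρ_b·K_d/n = 1 + 1.65×1.6/0.20 = 14.20
Contaminant velocity v_c = v/R = 0.04174/14.20 = 0.002940 m/d
t = L/v_c = 451/0.002940 = 153400 d
   = 153400/365 = 420 yr

420 years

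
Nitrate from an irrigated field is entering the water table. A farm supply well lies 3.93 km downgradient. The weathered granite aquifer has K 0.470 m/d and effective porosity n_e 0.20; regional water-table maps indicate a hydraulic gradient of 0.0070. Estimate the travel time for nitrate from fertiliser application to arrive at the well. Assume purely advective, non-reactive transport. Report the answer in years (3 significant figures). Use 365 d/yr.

655 years

Specific discharge q = 0.470 × 0.0070 = 0.003290 m/d
Average linear velocity = 0.003290 / 0.20 = 0.01645 m/d
L = 3.93 km = 3930 m
t = L / v = 3930 / 0.01645 = 238900 d
   = 238900 / 365 = 655 yr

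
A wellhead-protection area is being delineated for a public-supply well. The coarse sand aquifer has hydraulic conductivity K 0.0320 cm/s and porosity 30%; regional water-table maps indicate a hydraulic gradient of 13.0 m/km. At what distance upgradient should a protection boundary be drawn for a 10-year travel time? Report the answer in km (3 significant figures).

K = 0.0320 cm/s × 864 = 27.65 m/d
Darcy flux q = K·i = 27.65 × 0.013 = 0.3594 m/d
Average linear velocity = 0.3594 / 0.30 = 1.198 m/d
T = 10 yr × 365 = 3650 d
L = v × T = 1.198 × 3650 = 4373 m
   = 4.37 km

4.37 km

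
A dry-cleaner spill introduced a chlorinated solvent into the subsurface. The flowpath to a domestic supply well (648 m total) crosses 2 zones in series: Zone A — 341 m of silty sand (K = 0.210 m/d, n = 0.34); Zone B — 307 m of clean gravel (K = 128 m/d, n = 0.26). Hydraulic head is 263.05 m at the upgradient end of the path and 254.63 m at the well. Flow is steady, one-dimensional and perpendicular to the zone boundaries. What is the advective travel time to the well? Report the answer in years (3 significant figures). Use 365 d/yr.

104 years

Total head drop ΔH = 263.05 − 254.63 = 8.42 m
Continuity: the same q passes through each zone, so ΔH = q·Σ(L_j/K_j) — the zones act as resistances in series.
Σ(L/K) = 341/0.210 + 307/128 = 1624 + 2.398 = 1626 d
q = ΔH / Σ(L/K) = 8.42 / 1626 = 0.005178 m/d (same in every zone)
Zone A: v = q/n = 0.005178/0.34 = 0.01523 m/d → t_A = 341/0.01523 = 22390 d
Zone B: v = q/n = 0.005178/0.26 = 0.01991 m/d → t_B = 307/0.01991 = 15420 d
Total t = 22390 + 15420 = 37810 d
   = 37810 / 365 = 104 yr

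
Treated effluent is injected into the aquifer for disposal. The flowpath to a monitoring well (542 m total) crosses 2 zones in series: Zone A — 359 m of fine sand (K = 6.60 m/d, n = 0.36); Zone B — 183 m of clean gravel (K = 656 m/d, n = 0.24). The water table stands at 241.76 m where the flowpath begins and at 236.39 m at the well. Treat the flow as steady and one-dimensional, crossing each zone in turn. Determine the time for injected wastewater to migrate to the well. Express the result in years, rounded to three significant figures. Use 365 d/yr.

4.83 years

Total head drop ΔH = 241.76 − 236.39 = 5.37 m
Continuity: the same q passes through each zone, so ΔH = q·Σ(L_j/K_j) — the zones act as resistances in series.
Σ(L/K) = 359/6.60 + 183/656 = 54.39 + 0.2790 = 54.67 d
q = ΔH / Σ(L/K) = 5.37 / 54.67 = 0.09822 m/d (same in every zone)
Zone A: v = q/n = 0.09822/0.36 = 0.2728 m/d → t_A = 359/0.2728 = 1316 d
Zone B: v = q/n = 0.09822/0.24 = 0.4093 m/d → t_B = 183/0.4093 = 447.2 d
Total t = 1316 + 447.2 = 1763 d
   = 1763 / 365 = 4.83 yr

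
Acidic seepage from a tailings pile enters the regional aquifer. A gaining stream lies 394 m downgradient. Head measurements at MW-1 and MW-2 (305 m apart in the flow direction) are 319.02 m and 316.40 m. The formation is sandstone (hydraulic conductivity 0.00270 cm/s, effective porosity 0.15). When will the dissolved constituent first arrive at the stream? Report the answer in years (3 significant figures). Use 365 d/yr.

Hydraulic gradient i = (319.02 − 316.40) / 305 = 2.62 / 305 = 0.008590
K = 0.00270 cm/s × 864 = 2.333 m/d
Darcy flux q = K·i = 2.333 × 0.008590 = 0.02004 m/d
v_s = q/n_e = 0.02004/0.15 = 0.1336 m/d
t = L / v = 394 / 0.1336 = 2949 d
   = 2949 / 365 = 8.08 yr

8.08 years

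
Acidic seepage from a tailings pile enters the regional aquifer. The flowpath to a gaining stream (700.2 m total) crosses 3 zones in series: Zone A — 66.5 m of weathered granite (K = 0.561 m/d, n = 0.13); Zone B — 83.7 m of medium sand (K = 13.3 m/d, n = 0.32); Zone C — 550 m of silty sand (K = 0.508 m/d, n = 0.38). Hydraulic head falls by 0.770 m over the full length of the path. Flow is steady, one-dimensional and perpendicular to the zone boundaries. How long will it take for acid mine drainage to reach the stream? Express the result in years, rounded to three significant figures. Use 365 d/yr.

Continuity: the same q passes through each zone, so ΔH = q·Σ(L_j/K_j) — the zones act as resistances in series.
Σ(L/K) = 66.5/0.561 + 83.7/13.3 + 550/0.508 = 118.5 + 6.293 + 1083 = 1208 d
q = ΔH / Σ(L/K) = 0.770 / 1208 = 6.377e-4 m/d (same in every zone)
Zone A: v = q/n = 6.377e-4/0.13 = 0.004905 m/d → t_A = 66.5/0.004905 = 13560 d
Zone B: v = q/n = 6.377e-4/0.32 = 0.001993 m/d → t_B = 83.7/0.001993 = 42000 d
Zone C: v = q/n = 6.377e-4/0.38 = 0.001678 m/d → t_C = 550/0.001678 = 327800 d
Total t = 13560 + 42000 + 327800 = 383300 d
   = 383300 / 365 = 1050 yr

1050 years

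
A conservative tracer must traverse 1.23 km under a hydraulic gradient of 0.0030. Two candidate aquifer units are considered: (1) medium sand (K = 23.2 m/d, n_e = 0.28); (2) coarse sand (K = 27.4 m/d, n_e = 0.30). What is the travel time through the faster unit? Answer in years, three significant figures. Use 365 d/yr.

12.3 years

Unit 1 (medium sand): v = 23.2×0.0030/0.28 = 0.2486 m/d, t = 1230/0.2486 = 4948 d
Unit 2 (coarse sand): v = 27.4×0.0030/0.30 = 0.2740 m/d, t = 1230/0.2740 = 4489 d
Faster: 4489 d / 365 = 12.3 yr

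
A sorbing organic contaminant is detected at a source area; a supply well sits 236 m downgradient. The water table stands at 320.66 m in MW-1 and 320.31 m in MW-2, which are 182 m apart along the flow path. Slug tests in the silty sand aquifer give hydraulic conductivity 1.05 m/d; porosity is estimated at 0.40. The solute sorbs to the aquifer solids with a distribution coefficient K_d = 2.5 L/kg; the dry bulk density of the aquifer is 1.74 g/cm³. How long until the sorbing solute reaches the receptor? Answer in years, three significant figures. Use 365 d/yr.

1520 years

Hydraulic gradient i = (320.66 − 320.31) / 182 = 0.35 / 182 = 0.001923
Specific discharge q = 1.05 × 0.001923 = 0.002019 m/d
v_s = q/n_e = 0.002019/0.40 = 0.005048 m/d
Retardation R = 1 + ρ_b·K_d/n = 1 + 1.74×2.5/0.40 = 11.87
Contaminant velocity v_c = v/R = 0.005048/11.87 = 4.251e-4 m/d
t = L/v_c = 236/4.251e-4 = 555200 d
   = 555200/365 = 1520 yr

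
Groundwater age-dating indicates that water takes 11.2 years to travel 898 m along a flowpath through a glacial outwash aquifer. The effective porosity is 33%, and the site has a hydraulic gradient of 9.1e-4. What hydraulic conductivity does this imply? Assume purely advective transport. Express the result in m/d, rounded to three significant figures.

79.7 m/d

t = 11.2 years = 4088 d
v = L / t = 898 / 4088 = 0.2197 m/d
K = v · n / i = 0.2197 × 0.33 / 9.1e-4 = 79.7 m/d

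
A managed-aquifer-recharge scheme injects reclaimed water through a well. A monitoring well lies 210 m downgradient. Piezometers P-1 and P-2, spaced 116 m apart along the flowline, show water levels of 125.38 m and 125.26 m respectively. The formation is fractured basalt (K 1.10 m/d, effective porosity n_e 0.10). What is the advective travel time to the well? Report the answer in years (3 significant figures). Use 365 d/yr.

Hydraulic gradient i = (125.38 − 125.26) / 116 = 0.12 / 116 = 0.001034
Darcy flux q = K·i = 1.10 × 0.001034 = 0.001138 m/d
v = Ki/n = 1.10·0.001034/0.10 = 0.01138 m/d
t = L / v = 210 / 0.01138 = 18450 d
   = 18450 / 365 = 50.6 yr

50.6 years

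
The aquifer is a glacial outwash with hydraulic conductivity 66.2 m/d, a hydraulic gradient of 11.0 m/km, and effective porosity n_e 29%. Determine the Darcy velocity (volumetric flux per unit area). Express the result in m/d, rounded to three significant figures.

Darcy flux q = K·i = 66.2 × 0.011 = 0.7282 m/d

0.728 m/d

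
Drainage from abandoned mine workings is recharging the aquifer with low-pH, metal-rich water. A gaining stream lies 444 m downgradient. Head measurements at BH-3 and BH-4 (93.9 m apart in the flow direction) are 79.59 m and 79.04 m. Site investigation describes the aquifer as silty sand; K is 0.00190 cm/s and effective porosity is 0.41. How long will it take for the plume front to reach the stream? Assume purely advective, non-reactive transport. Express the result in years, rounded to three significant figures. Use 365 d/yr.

51.9 years

Hydraulic gradient i = (79.59 − 79.04) / 93.9 = 0.55 / 93.9 = 0.005857
K = 0.00190 cm/s × 864 = 1.642 m/d
q = Ki = 1.642 × 0.005857 = 0.009615 m/d
v = Ki/n = 1.642·0.005857/0.41 = 0.02345 m/d
t = L / v = 444 / 0.02345 = 18930 d
   = 18930 / 365 = 51.9 yr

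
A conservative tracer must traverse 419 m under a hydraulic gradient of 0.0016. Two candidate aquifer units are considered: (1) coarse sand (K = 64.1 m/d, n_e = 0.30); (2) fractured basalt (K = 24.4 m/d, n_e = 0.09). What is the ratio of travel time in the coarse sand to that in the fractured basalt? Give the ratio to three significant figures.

1.27

Unit 1 (coarse sand): v = 64.1×0.0016/0.30 = 0.3419 m/d, t = 419/0.3419 = 1226 d
Unit 2 (fractured basalt): v = 24.4×0.0016/0.09 = 0.4338 m/d, t = 419/0.4338 = 965.9 d
t(coarse sand) / t(fractured basalt) = 1226/965.9 = 1.27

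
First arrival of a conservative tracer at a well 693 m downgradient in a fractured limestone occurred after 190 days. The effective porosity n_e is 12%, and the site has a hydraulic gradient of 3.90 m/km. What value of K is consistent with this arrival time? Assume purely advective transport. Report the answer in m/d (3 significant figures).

112 m/d

v = L / t = 693 / 190 = 3.647 m/d
K = v · n / i = 3.647 × 0.12 / 0.0039 = 112 m/d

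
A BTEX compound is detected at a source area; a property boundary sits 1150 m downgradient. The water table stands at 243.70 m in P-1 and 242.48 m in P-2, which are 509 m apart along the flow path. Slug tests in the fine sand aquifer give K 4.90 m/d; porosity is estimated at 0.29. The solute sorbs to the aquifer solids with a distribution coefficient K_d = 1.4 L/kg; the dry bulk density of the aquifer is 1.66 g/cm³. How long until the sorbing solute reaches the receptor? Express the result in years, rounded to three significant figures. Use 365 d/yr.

701 years

Hydraulic gradient i = (243.70 − 242.48) / 509 = 1.22 / 509 = 0.002397
Darcy flux q = K·i = 4.90 × 0.002397 = 0.01174 m/d
v = Ki/n = 4.90·0.002397/0.29 = 0.04050 m/d
Retardation R = 1 + ρ_b·K_d/n = 1 + 1.66×1.4/0.29 = 9.014
Contaminant velocity v_c = v/R = 0.04050/9.014 = 0.004493 m/d
t = L/v_c = 1150/0.004493 = 256000 d
   = 256000/365 = 701 yr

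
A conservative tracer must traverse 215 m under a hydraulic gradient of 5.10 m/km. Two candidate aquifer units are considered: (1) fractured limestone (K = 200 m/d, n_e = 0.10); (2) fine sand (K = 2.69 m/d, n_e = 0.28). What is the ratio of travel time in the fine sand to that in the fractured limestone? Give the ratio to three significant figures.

Unit 1 (fractured limestone): v = 200×0.0051/0.10 = 10.20 m/d, t = 215/10.20 = 21.08 d
Unit 2 (fine sand): v = 2.69×0.0051/0.28 = 0.04900 m/d, t = 215/0.04900 = 4388 d
t(fine sand) / t(fractured limestone) = 4388/21.08 = 208

208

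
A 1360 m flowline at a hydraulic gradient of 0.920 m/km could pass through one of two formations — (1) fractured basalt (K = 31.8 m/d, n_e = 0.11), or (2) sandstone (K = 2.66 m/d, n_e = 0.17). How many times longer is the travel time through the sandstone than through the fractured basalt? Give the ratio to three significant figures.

Unit 1 (fractured basalt): v = 31.8×9.2e-4/0.11 = 0.2660 m/d, t = 1360/0.2660 = 5113 d
Unit 2 (sandstone): v = 2.66×9.2e-4/0.17 = 0.01440 m/d, t = 1360/0.01440 = 94480 d
t(sandstone) / t(fractured basalt) = 94480/5113 = 18.5

18.5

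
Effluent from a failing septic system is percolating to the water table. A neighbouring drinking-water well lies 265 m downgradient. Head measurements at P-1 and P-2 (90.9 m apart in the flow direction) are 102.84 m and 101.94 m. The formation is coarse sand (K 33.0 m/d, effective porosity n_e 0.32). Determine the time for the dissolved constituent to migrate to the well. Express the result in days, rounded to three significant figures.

260 days

Hydraulic gradient i = (102.84 − 101.94) / 90.9 = 0.90 / 90.9 = 0.009901
Darcy flux q = K·i = 33.0 × 0.009901 = 0.3267 m/d
Average linear velocity = 0.3267 / 0.32 = 1.021 m/d
t = L / v = 265 / 1.021 = 259.5 d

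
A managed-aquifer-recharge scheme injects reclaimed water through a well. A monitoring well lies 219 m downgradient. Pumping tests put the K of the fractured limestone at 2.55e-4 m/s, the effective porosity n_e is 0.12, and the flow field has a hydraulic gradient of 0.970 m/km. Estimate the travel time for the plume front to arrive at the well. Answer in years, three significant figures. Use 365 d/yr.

K = 2.55e-4 m/s × 86400 s/d = 22.03 m/d
Specific discharge q = 22.03 × 9.7e-4 = 0.02137 m/d
v = Ki/n = 22.03·9.7e-4/0.12 = 0.1781 m/d
t = L / v = 219 / 0.1781 = 1230 d
   = 1230 / 365 = 3.37 yr

3.37 years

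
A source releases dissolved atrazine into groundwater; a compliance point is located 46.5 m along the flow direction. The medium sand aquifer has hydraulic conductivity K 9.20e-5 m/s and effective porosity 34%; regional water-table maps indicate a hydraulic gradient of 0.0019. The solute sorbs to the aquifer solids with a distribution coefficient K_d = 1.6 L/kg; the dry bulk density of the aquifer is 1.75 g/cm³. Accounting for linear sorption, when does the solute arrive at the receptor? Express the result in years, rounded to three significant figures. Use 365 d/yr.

K = 9.20e-5 m/s × 86400 s/d = 7.949 m/d
Darcy flux q = K·i = 7.949 × 0.0019 = 0.01510 m/d
v_s = q/n_e = 0.01510/0.34 = 0.04442 m/d
Retardation R = 1 + ρ_b·K_d/n = 1 + 1.75×1.6/0.34 = 9.235
Contaminant velocity v_c = v/R = 0.04442/9.235 = 0.004810 m/d
t = L/v_c = 46.5/0.004810 = 9668 d
   = 9668/365 = 26.5 yr

26.5 years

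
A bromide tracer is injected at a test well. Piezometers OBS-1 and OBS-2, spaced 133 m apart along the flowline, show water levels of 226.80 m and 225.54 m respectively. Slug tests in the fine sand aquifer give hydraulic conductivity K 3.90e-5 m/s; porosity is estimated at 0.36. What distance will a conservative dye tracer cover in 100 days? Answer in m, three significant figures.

8.87 m

Hydraulic gradient i = (226.80 − 225.54) / 133 = 1.26 / 133 = 0.009474
K = 3.90e-5 m/s × 86400 s/d = 3.370 m/d
Specific discharge q = 3.370 × 0.009474 = 0.03192 m/d
v = Ki/n = 3.370·0.009474/0.36 = 0.08867 m/d
L = v × T = 0.08867 × 100 = 8.867 m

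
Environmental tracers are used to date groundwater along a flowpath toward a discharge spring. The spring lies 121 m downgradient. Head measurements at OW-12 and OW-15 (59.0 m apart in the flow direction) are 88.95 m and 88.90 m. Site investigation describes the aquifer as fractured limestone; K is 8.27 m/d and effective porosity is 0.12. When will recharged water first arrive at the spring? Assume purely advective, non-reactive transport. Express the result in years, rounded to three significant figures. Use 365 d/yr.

Hydraulic gradient i = (88.95 − 88.90) / 59.0 = 0.05 / 59.0 = 8.475e-4
Darcy flux q = K·i = 8.27 × 8.475e-4 = 0.007008 m/d
v = Ki/n = 8.27·8.475e-4/0.12 = 0.05840 m/d
t = L / v = 121 / 0.05840 = 2072 d
   = 2072 / 365 = 5.68 yr

5.68 years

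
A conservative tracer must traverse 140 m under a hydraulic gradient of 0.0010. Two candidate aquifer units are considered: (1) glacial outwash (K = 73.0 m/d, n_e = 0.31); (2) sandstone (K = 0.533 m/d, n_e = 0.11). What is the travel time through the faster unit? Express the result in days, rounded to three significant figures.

Unit 1 (glacial outwash): v = 73.0×0.0010/0.31 = 0.2355 m/d, t = 140/0.2355 = 594.5 d
Unit 2 (sandstone): v = 0.533×0.0010/0.11 = 0.004845 m/d, t = 140/0.004845 = 28890 d
Faster unit: t = 595 d

595 days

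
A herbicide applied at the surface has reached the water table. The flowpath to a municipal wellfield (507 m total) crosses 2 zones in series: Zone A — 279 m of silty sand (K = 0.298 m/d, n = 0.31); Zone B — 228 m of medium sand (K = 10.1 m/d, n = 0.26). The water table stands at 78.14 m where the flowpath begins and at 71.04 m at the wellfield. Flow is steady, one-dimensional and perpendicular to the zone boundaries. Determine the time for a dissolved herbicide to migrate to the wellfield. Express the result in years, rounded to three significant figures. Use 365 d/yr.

53.9 years

Total head drop ΔH = 78.14 − 71.04 = 7.10 m
Steady 1-D flow in series ⇒ the Darcy flux q is identical in every zone and the zone head losses add (resistances L/K in series).
Σ(L/K) = 279/0.298 + 228/10.1 = 936.2 + 22.57 = 958.8 d
q = ΔH / Σ(L/K) = 7.10 / 958.8 = 0.007405 m/d (same in every zone)
Zone A: v = q/n = 0.007405/0.31 = 0.02389 m/d → t_A = 279/0.02389 = 11680 d
Zone B: v = q/n = 0.007405/0.26 = 0.02848 m/d → t_B = 228/0.02848 = 8005 d
Total t = 11680 + 8005 = 19690 d
   = 19690 / 365 = 53.9 yr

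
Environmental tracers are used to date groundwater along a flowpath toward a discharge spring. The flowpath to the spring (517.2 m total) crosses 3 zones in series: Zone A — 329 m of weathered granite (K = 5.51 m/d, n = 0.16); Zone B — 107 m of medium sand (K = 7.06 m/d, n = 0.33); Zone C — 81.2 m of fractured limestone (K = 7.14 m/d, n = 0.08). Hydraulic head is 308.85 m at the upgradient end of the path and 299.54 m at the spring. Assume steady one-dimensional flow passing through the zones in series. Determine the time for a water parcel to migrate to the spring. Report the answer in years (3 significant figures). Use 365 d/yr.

Total head drop ΔH = 308.85 − 299.54 = 9.31 m
Steady 1-D flow in series ⇒ the Darcy flux q is identical in every zone and the zone head losses add (resistances L/K in series).
Σ(L/K) = 329/5.51 + 107/7.06 + 81.2/7.14 = 59.71 + 15.16 + 11.37 = 86.24 d
q = ΔH / Σ(L/K) = 9.31 / 86.24 = 0.1080 m/d (same in every zone)
Zone A: v = q/n = 0.1080/0.16 = 0.6747 m/d → t_A = 329/0.6747 = 487.6 d
Zone B: v = q/n = 0.1080/0.33 = 0.3271 m/d → t_B = 107/0.3271 = 327.1 d
Zone C: v = q/n = 0.1080/0.08 = 1.349 m/d → t_C = 81.2/1.349 = 60.17 d
Total t = 487.6 + 327.1 + 60.17 = 874.8 d
   = 874.8 / 365 = 2.40 yr

2.40 years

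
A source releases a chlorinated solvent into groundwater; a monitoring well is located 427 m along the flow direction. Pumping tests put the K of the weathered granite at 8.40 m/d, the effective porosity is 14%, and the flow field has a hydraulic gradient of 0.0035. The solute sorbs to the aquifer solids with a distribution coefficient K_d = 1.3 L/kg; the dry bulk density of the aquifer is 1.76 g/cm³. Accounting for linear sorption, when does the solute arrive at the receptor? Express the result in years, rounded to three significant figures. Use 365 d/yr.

Darcy flux q = K·i = 8.40 × 0.0035 = 0.02940 m/d
v_s = q/n_e = 0.02940/0.14 = 0.2100 m/d
Retardation R = 1 + ρ_b·K_d/n = 1 + 1.76×1.3/0.14 = 17.34
Contaminant velocity v_c = v/R = 0.2100/17.34 = 0.01211 m/d
t = L/v_c = 427/0.01211 = 35260 d
   = 35260/365 = 96.6 yr

96.6 years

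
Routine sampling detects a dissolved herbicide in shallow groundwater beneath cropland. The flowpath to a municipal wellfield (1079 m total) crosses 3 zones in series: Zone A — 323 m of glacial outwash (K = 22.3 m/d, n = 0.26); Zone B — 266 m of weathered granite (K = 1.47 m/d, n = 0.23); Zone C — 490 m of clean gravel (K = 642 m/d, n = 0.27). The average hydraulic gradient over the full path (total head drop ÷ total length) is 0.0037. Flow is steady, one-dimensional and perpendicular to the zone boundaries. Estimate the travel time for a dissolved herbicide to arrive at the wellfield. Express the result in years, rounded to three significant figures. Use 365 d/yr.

37.4 years

Continuity: the same q passes through each zone, so ΔH = q·Σ(L_j/K_j) — the zones act as resistances in series.
Σ(L/K) = 323/22.3 + 266/1.47 + 490/642 = 14.48 + 181.0 + 0.7632 = 196.2 d
K_eq = L_total / Σ(L/K) = 1079 / 196.2 = 5.499 m/d
q = K_eq · i = 5.499 × 0.0037 = 0.02035 m/d (same in every zone)
Zone A: v = q/n = 0.02035/0.26 = 0.07826 m/d → t_A = 323/0.07826 = 4127 d
Zone B: v = q/n = 0.02035/0.23 = 0.08847 m/d → t_B = 266/0.08847 = 3007 d
Zone C: v = q/n = 0.02035/0.27 = 0.07536 m/d → t_C = 490/0.07536 = 6502 d
Total t = 4127 + 3007 + 6502 = 13640 d
   = 13640 / 365 = 37.4 yr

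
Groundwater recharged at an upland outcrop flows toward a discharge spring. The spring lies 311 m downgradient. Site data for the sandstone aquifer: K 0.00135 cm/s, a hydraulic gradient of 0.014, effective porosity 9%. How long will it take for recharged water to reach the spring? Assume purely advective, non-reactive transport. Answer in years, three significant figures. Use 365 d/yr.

4.70 years

K = 0.00135 cm/s × 864 = 1.166 m/d
Specific discharge q = 1.166 × 0.014 = 0.01633 m/d
Seepage velocity v = q / n = 0.01633 / 0.09 = 0.1814 m/d
t = L / v = 311 / 0.1814 = 1714 d
   = 1714 / 365 = 4.70 yr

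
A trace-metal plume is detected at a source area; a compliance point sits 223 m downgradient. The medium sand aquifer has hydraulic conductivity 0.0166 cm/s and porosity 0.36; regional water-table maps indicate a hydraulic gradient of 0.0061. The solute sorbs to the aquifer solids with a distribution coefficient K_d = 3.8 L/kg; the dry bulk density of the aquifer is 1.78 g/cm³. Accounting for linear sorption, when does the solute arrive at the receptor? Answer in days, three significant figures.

K = 0.0166 cm/s × 864 = 14.34 m/d
q = Ki = 14.34 × 0.0061 = 0.08749 m/d
v = Ki/n = 14.34·0.0061/0.36 = 0.2430 m/d
Retardation R = 1 + ρ_b·K_d/n = 1 + 1.78×3.8/0.36 = 19.79
Contaminant velocity v_c = v/R = 0.2430/19.79 = 0.01228 m/d
t = L/v_c = 223/0.01228 = 18160 d

18200 days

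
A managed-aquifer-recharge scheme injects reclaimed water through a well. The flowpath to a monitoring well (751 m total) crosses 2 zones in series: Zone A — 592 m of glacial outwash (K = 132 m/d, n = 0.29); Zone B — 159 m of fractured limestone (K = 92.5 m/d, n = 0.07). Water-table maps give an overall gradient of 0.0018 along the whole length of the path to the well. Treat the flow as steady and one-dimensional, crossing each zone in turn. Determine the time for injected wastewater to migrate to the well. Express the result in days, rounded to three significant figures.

839 days

Continuity: the same q passes through each zone, so ΔH = q·Σ(L_j/K_j) — the zones act as resistances in series.
Σ(L/K) = 592/132 + 159/92.5 = 4.485 + 1.719 = 6.204 d
K_eq = L_total / Σ(L/K) = 751 / 6.204 = 121.1 m/d
q = K_eq · i = 121.1 × 0.0018 = 0.2179 m/d (same in every zone)
Zone A: v = q/n = 0.2179/0.29 = 0.7514 m/d → t_A = 592/0.7514 = 787.9 d
Zone B: v = q/n = 0.2179/0.07 = 3.113 m/d → t_B = 159/3.113 = 51.08 d
Total t = 787.9 + 51.08 = 839.0 d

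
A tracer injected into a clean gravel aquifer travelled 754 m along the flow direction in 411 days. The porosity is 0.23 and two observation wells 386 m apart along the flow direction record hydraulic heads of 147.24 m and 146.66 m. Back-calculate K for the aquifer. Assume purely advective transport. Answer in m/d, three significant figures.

281 m/d

Hydraulic gradient i = (147.24 − 146.66) / 386 = 0.58 / 386 = 0.001503
v = L / t = 754 / 411 = 1.835 m/d
K = v · n / i = 1.835 × 0.23 / 0.001503 = 281 m/d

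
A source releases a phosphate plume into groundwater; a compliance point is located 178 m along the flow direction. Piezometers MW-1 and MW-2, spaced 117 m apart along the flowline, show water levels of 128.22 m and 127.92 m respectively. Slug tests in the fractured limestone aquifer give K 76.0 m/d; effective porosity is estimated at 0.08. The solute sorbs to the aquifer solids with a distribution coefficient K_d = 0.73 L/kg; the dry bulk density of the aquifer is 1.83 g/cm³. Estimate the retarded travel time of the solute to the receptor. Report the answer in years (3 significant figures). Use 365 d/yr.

3.54 years

Hydraulic gradient i = (128.22 − 127.92) / 117 = 0.30 / 117 = 0.002564
Specific discharge q = 76.0 × 0.002564 = 0.1949 m/d
v = Ki/n = 76.0·0.002564/0.08 = 2.436 m/d
Retardation R = 1 + ρ_b·K_d/n = 1 + 1.83×0.73/0.08 = 17.70
Contaminant velocity v_c = v/R = 2.436/17.70 = 0.1376 m/d
t = L/v_c = 178/0.1376 = 1293 d
   = 1293/365 = 3.54 yr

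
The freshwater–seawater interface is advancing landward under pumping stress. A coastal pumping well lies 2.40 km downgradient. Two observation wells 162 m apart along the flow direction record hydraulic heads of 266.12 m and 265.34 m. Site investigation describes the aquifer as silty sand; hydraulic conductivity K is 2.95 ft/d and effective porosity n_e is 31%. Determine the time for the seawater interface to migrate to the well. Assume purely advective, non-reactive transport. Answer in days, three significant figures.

172000 days

Hydraulic gradient i = (266.12 − 265.34) / 162 = 0.78 / 162 = 0.004815
K = 2.95 ft/d × 0.3048 = 0.8992 m/d
Specific discharge q = 0.8992 × 0.004815 = 0.004329 m/d
v_s = q/n_e = 0.004329/0.31 = 0.01397 m/d
L = 2.40 km = 2400 m
t = L / v = 2400 / 0.01397 = 171900 d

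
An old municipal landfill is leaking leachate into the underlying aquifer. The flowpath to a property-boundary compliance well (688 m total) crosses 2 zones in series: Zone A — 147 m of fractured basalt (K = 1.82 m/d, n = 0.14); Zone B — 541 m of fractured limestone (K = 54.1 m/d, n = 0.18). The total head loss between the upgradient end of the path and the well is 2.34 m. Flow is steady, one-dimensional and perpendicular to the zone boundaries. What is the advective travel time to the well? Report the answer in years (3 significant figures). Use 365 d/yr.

12.5 years

Steady 1-D flow in series ⇒ the Darcy flux q is identical in every zone and the zone head losses add (resistances L/K in series).
Σ(L/K) = 147/1.82 + 541/54.1 = 80.77 + 10.00 = 90.77 d
q = ΔH / Σ(L/K) = 2.34 / 90.77 = 0.02578 m/d (same in every zone)
Zone A: v = q/n = 0.02578/0.14 = 0.1841 m/d → t_A = 147/0.1841 = 798.3 d
Zone B: v = q/n = 0.02578/0.18 = 0.1432 m/d → t_B = 541/0.1432 = 3777 d
Total t = 798.3 + 3777 = 4576 d
   = 4576 / 365 = 12.5 yr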